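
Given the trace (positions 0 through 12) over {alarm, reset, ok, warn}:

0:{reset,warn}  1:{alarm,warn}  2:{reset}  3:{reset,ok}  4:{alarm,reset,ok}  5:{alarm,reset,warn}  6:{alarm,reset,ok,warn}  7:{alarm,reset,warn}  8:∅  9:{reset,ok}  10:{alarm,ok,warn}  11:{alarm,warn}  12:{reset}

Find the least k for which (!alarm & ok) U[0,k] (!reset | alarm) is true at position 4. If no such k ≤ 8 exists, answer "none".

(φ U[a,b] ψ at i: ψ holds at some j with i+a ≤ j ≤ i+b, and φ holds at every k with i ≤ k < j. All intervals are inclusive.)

0

Need earliest j ≥ 4 with (!reset | alarm), and (!alarm & ok) at every k in [4,j-1].
  j=4: rhs holds (empty prefix). k = 0.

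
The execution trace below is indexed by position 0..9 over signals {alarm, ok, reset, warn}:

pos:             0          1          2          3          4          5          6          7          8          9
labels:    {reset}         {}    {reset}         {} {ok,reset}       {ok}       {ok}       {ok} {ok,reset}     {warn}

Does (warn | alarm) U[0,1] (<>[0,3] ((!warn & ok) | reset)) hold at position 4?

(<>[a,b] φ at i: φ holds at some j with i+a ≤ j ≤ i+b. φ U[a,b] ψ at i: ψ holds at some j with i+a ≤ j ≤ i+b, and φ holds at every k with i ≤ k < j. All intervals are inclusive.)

Need some j in [4,5] with <>[0,3] ((!warn & ok) | reset), and (warn | alarm) at every k in [4,j-1].
  j=4: <>[0,3] ((!warn & ok) | reset) holds; no prefix to check → satisfied.

True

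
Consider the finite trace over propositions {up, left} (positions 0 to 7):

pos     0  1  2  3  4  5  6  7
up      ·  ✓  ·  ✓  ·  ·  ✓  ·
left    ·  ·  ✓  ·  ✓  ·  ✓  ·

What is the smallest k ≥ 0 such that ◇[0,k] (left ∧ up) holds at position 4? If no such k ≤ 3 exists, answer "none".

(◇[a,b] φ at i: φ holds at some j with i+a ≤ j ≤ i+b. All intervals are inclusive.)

Scan j = 4,5,… for (left ∧ up):
  j=4: fails
  j=5: fails
  j=6: holds
First hit at j=6, so smallest k = 6-4 = 2.

2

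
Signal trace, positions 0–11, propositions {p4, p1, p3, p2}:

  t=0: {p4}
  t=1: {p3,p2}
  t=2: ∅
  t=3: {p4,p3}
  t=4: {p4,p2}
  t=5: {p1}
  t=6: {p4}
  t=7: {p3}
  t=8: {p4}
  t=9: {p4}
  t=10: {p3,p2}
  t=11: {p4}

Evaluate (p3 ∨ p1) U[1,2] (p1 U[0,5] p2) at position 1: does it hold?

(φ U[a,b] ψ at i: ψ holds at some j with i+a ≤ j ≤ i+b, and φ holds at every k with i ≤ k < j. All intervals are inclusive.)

Need some j in [2,3] with (p1 U[0,5] p2), and (p3 ∨ p1) at every k in [1,j-1].
  j=2: (p1 U[0,5] p2) — fails.
  j=3: (p1 U[0,5] p2) — fails.
No j in the window works → until fails.

False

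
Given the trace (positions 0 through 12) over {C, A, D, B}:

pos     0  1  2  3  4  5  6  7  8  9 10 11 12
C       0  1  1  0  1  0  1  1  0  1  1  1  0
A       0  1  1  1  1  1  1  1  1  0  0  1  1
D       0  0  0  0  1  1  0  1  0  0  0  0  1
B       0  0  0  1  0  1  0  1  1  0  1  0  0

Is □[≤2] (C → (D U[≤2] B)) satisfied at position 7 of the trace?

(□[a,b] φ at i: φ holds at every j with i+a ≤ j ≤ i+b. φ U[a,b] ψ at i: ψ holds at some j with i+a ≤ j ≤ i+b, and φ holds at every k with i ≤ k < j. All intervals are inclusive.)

False

Check (C → (D U[≤2] B)) at every j in [7,9]:
  j=7: antecedent true; consequent holds → ✓
  j=8: antecedent false → ✓
  j=9: antecedent true; consequent fails → ✗
Fails at j=9 → formula fails.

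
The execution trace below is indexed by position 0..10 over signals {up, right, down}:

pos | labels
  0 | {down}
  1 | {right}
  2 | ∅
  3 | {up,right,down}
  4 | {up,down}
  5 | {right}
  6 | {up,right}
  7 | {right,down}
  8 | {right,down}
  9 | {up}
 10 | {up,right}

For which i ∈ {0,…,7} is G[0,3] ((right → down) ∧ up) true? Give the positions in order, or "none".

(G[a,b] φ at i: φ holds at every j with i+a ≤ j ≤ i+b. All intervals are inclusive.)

none

Evaluate at each i in [0,7]:
  i=0: ✗ (fails at j=0)
  i=1: ✗ (fails at j=1)
  i=2: ✗ (fails at j=2)
  i=3: ✗ (fails at j=5)
  i=4: ✗ (fails at j=5)
  i=5: ✗ (fails at j=5)
  i=6: ✗ (fails at j=6)
  i=7: ✗ (fails at j=7)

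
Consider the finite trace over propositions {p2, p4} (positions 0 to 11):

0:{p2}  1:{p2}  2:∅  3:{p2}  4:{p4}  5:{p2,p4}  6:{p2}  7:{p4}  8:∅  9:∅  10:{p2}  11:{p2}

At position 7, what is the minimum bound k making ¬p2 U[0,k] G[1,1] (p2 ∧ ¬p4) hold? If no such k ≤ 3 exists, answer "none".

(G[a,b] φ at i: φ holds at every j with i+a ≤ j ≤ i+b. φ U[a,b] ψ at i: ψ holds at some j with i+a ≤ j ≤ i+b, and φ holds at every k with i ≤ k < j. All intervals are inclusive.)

2

Need earliest j ≥ 7 with G[1,1] (p2 ∧ ¬p4), and ¬p2 at every k in [7,j-1].
  j=7: rhs fails.
  j=8: rhs fails.
  j=9: rhs holds; lhs holds on [7,8]. k = 2.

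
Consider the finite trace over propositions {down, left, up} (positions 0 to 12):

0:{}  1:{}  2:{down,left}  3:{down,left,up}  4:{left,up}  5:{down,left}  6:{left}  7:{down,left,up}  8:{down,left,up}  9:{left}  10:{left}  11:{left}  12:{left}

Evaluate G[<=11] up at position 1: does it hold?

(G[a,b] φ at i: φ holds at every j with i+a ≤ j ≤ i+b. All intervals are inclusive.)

No

Check up at every j in [1,12]:
  j=1: false
  j=2: false
  j=3: true
  j=4: true
  j=5: false
  j=6: false
  j=7: true
  j=8: true
  j=9: false
  j=10: false
  j=11: false
  j=12: false
Fails at j=1 → formula fails.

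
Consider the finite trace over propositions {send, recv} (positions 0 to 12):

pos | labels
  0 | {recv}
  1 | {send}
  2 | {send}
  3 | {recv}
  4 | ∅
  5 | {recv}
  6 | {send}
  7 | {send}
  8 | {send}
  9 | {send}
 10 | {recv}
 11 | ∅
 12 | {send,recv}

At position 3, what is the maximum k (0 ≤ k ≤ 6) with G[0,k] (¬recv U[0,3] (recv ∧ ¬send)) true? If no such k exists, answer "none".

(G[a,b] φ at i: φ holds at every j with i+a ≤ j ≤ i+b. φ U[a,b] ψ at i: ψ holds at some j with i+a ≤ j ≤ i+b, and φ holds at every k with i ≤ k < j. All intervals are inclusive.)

(¬recv U[0,3] (recv ∧ ¬send)) must hold from j=3 onward; find where it first fails.
  j=3: holds
  j=4: holds
  j=5: holds
  j=6: fails
Holds on [3,5], so largest k = 2.

2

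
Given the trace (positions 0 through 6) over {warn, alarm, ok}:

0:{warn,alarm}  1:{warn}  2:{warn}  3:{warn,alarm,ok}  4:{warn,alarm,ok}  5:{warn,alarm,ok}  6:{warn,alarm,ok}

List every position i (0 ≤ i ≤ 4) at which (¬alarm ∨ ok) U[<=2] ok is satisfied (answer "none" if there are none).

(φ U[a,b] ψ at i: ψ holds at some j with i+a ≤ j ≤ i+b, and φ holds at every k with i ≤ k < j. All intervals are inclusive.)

1, 2, 3, 4

Evaluate at each i in [0,4]:
  i=0: ✗ (no rhs in [0,2])
  i=1: ✓ (rhs at j=3; lhs holds on [1,2])
  i=2: ✓ (rhs at j=3; lhs holds on [2,2])
  i=3: ✓ (rhs at j=3)
  i=4: ✓ (rhs at j=4)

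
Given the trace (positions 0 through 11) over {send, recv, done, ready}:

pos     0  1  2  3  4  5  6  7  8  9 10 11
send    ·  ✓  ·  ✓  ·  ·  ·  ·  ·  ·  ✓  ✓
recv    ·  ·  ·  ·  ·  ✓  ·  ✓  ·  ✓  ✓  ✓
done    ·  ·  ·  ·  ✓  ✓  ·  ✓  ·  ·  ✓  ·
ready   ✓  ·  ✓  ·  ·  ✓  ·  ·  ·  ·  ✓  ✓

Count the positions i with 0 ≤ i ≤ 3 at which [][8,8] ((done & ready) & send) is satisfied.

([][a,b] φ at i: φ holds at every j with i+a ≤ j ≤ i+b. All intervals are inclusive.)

Evaluate at each i in [0,3]:
  i=0: ✗ (fails at j=8)
  i=1: ✗ (fails at j=9)
  i=2: ✓ (all of [10,10])
  i=3: ✗ (fails at j=11)
Positions where it holds: {2} → 1.

1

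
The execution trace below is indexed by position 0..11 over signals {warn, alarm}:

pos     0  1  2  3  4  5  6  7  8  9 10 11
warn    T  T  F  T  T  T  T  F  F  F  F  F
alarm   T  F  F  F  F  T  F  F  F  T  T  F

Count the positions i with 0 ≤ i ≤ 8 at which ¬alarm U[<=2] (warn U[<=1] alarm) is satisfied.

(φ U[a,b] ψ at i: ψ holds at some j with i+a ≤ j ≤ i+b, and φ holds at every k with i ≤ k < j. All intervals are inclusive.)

Evaluate at each i in [0,8]:
  i=0: ✓ (rhs at j=0)
  i=1: ✗ (no rhs in [1,3])
  i=2: ✓ (rhs at j=4; lhs holds on [2,3])
  i=3: ✓ (rhs at j=4; lhs holds on [3,3])
  i=4: ✓ (rhs at j=4)
  i=5: ✓ (rhs at j=5)
  i=6: ✗ (no rhs in [6,8])
  i=7: ✓ (rhs at j=9; lhs holds on [7,8])
  i=8: ✓ (rhs at j=9; lhs holds on [8,8])
Positions where it holds: {0, 2, 3, 4, 5, 7, 8} → 7.

7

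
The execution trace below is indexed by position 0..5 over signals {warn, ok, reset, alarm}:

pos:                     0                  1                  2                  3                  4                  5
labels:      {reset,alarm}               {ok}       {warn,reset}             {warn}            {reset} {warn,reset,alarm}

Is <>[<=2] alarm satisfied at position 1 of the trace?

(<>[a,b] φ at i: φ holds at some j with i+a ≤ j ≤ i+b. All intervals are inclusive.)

False

Check alarm at each j in [1,3]:
  j=1: false
  j=2: false
  j=3: false
No position in the window satisfies it → formula fails.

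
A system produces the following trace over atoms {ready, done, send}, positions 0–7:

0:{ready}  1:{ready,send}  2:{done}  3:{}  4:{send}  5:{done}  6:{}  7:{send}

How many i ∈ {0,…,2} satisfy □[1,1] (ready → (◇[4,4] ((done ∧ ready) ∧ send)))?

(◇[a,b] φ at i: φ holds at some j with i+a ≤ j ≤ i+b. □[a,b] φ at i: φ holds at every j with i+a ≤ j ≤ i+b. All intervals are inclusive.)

2

Evaluate at each i in [0,2]:
  i=0: ✗ (fails at j=1)
  i=1: ✓ (all of [2,2])
  i=2: ✓ (all of [3,3])
Positions where it holds: {1, 2} → 2.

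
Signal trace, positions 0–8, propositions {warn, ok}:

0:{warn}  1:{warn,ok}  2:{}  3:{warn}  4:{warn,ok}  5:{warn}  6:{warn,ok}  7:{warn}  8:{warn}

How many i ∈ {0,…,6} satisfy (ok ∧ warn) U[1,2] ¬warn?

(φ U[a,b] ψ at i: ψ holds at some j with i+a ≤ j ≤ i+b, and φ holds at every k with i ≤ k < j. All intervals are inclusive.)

1

Evaluate at each i in [0,6]:
  i=0: ✗ (lhs fails at k=0 before rhs at j=2)
  i=1: ✓ (rhs at j=2; lhs holds on [1,1])
  i=2: ✗ (no rhs in [3,4])
  i=3: ✗ (no rhs in [4,5])
  i=4: ✗ (no rhs in [5,6])
  i=5: ✗ (no rhs in [6,7])
  i=6: ✗ (no rhs in [7,8])
Positions where it holds: {1} → 1.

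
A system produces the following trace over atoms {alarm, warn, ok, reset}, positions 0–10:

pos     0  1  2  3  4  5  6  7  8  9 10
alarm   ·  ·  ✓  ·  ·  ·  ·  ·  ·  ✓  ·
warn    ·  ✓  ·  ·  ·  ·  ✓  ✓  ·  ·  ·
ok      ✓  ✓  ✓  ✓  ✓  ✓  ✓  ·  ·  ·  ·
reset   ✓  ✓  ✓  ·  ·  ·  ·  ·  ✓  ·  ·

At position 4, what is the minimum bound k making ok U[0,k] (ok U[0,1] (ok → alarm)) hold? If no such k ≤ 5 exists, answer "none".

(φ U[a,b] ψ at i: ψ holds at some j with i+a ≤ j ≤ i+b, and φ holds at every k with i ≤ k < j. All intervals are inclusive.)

Need earliest j ≥ 4 with (ok U[0,1] (ok → alarm)), and ok at every k in [4,j-1].
  j=4: rhs fails.
  j=5: rhs fails.
  j=6: rhs holds; lhs holds on [4,5]. k = 2.

2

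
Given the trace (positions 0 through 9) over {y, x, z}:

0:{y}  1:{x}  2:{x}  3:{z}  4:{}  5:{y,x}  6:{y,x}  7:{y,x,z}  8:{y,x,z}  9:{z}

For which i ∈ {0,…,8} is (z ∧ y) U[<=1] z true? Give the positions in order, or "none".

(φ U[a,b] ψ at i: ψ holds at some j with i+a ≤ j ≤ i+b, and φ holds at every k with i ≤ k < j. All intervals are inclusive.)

3, 7, 8

Evaluate at each i in [0,8]:
  i=0: ✗ (no rhs in [0,1])
  i=1: ✗ (no rhs in [1,2])
  i=2: ✗ (lhs fails at k=2 before rhs at j=3)
  i=3: ✓ (rhs at j=3)
  i=4: ✗ (no rhs in [4,5])
  i=5: ✗ (no rhs in [5,6])
  i=6: ✗ (lhs fails at k=6 before rhs at j=7)
  i=7: ✓ (rhs at j=7)
  i=8: ✓ (rhs at j=8)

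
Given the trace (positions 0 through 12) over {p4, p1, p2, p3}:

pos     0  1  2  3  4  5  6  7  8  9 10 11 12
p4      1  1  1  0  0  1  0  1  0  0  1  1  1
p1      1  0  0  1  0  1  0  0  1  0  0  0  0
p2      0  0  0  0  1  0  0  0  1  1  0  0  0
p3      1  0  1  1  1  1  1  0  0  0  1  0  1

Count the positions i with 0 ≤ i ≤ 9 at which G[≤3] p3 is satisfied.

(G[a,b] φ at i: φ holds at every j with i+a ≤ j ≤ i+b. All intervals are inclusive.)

Evaluate at each i in [0,9]:
  i=0: ✗ (fails at j=1)
  i=1: ✗ (fails at j=1)
  i=2: ✓ (all of [2,5])
  i=3: ✓ (all of [3,6])
  i=4: ✗ (fails at j=7)
  i=5: ✗ (fails at j=7)
  i=6: ✗ (fails at j=7)
  i=7: ✗ (fails at j=7)
  i=8: ✗ (fails at j=8)
  i=9: ✗ (fails at j=9)
Positions where it holds: {2, 3} → 2.

2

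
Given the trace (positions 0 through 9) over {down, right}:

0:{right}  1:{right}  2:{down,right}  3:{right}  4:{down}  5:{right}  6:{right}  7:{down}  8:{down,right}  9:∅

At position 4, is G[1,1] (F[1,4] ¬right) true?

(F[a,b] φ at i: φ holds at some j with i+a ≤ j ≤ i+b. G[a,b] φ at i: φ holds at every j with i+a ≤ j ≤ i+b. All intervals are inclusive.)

Check F[1,4] ¬right at every j in [5,5]:
  j=5: holds (witness at 7)
All positions satisfy it → formula holds.

True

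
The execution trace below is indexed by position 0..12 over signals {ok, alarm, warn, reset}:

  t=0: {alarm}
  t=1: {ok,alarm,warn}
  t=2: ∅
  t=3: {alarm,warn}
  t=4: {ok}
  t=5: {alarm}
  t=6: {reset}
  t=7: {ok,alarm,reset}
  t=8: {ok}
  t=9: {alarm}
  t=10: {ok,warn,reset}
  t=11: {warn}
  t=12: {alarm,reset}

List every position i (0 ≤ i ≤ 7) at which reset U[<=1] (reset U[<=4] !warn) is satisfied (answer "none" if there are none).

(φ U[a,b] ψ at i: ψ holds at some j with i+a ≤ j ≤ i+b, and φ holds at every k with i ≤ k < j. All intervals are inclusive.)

0, 2, 4, 5, 6, 7

Evaluate at each i in [0,7]:
  i=0: ✓ (rhs at j=0)
  i=1: ✗ (lhs fails at k=1 before rhs at j=2)
  i=2: ✓ (rhs at j=2)
  i=3: ✗ (lhs fails at k=3 before rhs at j=4)
  i=4: ✓ (rhs at j=4)
  i=5: ✓ (rhs at j=5)
  i=6: ✓ (rhs at j=6)
  i=7: ✓ (rhs at j=7)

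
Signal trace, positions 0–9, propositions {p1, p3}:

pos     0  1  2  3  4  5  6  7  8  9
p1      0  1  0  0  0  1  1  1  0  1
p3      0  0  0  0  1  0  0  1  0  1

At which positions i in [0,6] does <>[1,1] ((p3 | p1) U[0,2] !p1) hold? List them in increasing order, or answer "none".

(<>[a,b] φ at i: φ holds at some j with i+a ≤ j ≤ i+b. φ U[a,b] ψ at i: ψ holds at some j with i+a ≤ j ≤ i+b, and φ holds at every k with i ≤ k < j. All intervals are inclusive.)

0, 1, 2, 3, 5, 6

Evaluate at each i in [0,6]:
  i=0: ✓ (witness j=1)
  i=1: ✓ (witness j=2)
  i=2: ✓ (witness j=3)
  i=3: ✓ (witness j=4)
  i=4: ✗ (none in [5,5])
  i=5: ✓ (witness j=6)
  i=6: ✓ (witness j=7)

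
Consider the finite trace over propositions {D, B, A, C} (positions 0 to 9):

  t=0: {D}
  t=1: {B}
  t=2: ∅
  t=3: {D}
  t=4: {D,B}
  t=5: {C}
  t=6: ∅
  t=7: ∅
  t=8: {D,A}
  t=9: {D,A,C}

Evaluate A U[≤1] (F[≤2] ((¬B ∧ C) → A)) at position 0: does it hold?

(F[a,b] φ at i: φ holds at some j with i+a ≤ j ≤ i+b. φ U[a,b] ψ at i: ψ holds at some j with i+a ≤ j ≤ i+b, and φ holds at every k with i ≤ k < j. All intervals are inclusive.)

Need some j in [0,1] with F[≤2] ((¬B ∧ C) → A), and A at every k in [0,j-1].
  j=0: F[≤2] ((¬B ∧ C) → A) holds; no prefix to check → satisfied.

Yes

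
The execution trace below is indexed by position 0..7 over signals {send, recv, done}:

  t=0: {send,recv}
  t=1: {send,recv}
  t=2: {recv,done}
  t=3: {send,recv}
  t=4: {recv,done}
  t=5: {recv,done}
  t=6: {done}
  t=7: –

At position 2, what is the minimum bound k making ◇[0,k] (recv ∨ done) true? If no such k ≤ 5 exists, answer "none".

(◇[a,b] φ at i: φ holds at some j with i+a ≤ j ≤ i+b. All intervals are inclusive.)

Scan j = 2,3,… for (recv ∨ done):
  j=2: holds
First hit at j=2, so smallest k = 2-2 = 0.

0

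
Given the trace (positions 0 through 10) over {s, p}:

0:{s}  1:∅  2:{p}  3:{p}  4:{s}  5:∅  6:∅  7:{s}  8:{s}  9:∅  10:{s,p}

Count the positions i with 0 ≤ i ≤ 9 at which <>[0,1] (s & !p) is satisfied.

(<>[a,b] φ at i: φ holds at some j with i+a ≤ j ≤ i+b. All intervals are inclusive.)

6

Evaluate at each i in [0,9]:
  i=0: ✓ (witness j=0)
  i=1: ✗ (none in [1,2])
  i=2: ✗ (none in [2,3])
  i=3: ✓ (witness j=4)
  i=4: ✓ (witness j=4)
  i=5: ✗ (none in [5,6])
  i=6: ✓ (witness j=7)
  i=7: ✓ (witness j=7)
  i=8: ✓ (witness j=8)
  i=9: ✗ (none in [9,10])
Positions where it holds: {0, 3, 4, 6, 7, 8} → 6.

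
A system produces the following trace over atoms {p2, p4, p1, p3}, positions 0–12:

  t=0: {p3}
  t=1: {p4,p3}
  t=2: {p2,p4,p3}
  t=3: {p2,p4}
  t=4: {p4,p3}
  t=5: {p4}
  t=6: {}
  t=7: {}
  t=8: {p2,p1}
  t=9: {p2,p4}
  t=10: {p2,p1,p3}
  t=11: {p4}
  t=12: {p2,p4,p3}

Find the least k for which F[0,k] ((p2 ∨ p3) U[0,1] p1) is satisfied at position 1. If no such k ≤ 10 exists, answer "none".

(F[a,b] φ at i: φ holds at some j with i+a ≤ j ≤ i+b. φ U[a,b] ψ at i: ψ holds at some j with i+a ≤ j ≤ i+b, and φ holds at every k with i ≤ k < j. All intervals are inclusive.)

7

Scan j = 1,2,… for ((p2 ∨ p3) U[0,1] p1):
  j=1: fails
  j=2: fails
  j=3: fails
  j=4: fails
  j=5: fails
  j=6: fails
  j=7: fails
  j=8: holds
First hit at j=8, so smallest k = 8-1 = 7.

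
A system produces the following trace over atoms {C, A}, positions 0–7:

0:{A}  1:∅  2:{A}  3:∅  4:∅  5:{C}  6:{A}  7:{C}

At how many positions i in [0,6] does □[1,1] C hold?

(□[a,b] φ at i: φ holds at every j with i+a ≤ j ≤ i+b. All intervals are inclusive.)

Evaluate at each i in [0,6]:
  i=0: ✗ (fails at j=1)
  i=1: ✗ (fails at j=2)
  i=2: ✗ (fails at j=3)
  i=3: ✗ (fails at j=4)
  i=4: ✓ (all of [5,5])
  i=5: ✗ (fails at j=6)
  i=6: ✓ (all of [7,7])
Positions where it holds: {4, 6} → 2.

2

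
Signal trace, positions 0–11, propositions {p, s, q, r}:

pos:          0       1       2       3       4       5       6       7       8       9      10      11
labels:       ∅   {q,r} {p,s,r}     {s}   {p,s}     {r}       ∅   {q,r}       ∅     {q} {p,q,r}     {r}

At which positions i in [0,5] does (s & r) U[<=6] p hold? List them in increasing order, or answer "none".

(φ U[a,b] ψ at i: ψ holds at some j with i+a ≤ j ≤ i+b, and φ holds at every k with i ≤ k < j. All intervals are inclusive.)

Evaluate at each i in [0,5]:
  i=0: ✗ (lhs fails at k=0 before rhs at j=2)
  i=1: ✗ (lhs fails at k=1 before rhs at j=2)
  i=2: ✓ (rhs at j=2)
  i=3: ✗ (lhs fails at k=3 before rhs at j=4)
  i=4: ✓ (rhs at j=4)
  i=5: ✗ (lhs fails at k=5 before rhs at j=10)

2, 4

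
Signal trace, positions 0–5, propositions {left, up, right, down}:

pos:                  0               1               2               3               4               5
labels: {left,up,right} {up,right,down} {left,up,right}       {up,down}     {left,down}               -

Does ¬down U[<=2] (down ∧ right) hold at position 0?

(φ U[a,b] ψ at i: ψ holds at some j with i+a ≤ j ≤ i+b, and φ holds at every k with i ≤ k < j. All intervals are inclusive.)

Need some j in [0,2] with (down ∧ right), and ¬down at every k in [0,j-1].
  j=0: (down ∧ right) false.
  j=1: (down ∧ right) holds; ¬down holds at every k in [0,0] → satisfied.

Holds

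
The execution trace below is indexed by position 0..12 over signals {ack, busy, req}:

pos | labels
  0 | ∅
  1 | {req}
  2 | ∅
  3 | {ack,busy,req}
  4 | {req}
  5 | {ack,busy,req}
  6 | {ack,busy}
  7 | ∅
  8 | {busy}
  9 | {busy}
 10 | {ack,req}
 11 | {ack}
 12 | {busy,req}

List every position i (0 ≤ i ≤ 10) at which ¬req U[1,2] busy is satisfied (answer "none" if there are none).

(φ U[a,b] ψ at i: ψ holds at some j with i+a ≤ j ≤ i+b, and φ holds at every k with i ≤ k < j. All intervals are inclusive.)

Evaluate at each i in [0,10]:
  i=0: ✗ (no rhs in [1,2])
  i=1: ✗ (lhs fails at k=1 before rhs at j=3)
  i=2: ✓ (rhs at j=3; lhs holds on [2,2])
  i=3: ✗ (lhs fails at k=3 before rhs at j=5)
  i=4: ✗ (lhs fails at k=4 before rhs at j=5)
  i=5: ✗ (lhs fails at k=5 before rhs at j=6)
  i=6: ✓ (rhs at j=8; lhs holds on [6,7])
  i=7: ✓ (rhs at j=8; lhs holds on [7,7])
  i=8: ✓ (rhs at j=9; lhs holds on [8,8])
  i=9: ✗ (no rhs in [10,11])
  i=10: ✗ (lhs fails at k=10 before rhs at j=12)

2, 6, 7, 8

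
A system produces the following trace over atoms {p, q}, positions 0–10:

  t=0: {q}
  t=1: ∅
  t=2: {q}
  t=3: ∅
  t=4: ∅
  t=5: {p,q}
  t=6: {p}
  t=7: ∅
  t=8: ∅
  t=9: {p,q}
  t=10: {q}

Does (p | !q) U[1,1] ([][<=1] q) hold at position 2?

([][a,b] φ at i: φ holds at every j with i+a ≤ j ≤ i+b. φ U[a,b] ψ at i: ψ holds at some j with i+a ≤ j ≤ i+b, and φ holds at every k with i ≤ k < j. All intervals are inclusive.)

Need some j in [3,3] with [][<=1] q, and (p | !q) at every k in [2,j-1].
  j=3: [][<=1] q — fails at 3.
No j in the window works → until fails.

No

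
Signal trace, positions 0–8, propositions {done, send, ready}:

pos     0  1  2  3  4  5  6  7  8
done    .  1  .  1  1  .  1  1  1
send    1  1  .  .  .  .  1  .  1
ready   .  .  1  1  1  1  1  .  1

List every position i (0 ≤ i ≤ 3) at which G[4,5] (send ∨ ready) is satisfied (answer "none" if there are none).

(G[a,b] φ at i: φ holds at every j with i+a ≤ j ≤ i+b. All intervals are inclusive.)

Evaluate at each i in [0,3]:
  i=0: ✓ (all of [4,5])
  i=1: ✓ (all of [5,6])
  i=2: ✗ (fails at j=7)
  i=3: ✗ (fails at j=7)

0, 1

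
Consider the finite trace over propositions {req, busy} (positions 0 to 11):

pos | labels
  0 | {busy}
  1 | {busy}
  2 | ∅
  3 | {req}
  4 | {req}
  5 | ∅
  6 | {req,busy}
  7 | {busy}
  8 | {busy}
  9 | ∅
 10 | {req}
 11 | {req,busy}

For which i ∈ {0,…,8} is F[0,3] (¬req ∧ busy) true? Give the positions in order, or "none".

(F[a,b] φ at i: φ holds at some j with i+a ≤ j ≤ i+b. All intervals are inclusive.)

Evaluate at each i in [0,8]:
  i=0: ✓ (witness j=0)
  i=1: ✓ (witness j=1)
  i=2: ✗ (none in [2,5])
  i=3: ✗ (none in [3,6])
  i=4: ✓ (witness j=7)
  i=5: ✓ (witness j=7)
  i=6: ✓ (witness j=7)
  i=7: ✓ (witness j=7)
  i=8: ✓ (witness j=8)

0, 1, 4, 5, 6, 7, 8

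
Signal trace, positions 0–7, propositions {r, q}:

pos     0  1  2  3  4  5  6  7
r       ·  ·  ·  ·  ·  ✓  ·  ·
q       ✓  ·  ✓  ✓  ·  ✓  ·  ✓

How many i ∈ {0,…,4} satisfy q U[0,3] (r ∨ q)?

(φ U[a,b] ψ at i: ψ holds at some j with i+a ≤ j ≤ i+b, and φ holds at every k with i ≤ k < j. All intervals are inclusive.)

Evaluate at each i in [0,4]:
  i=0: ✓ (rhs at j=0)
  i=1: ✗ (lhs fails at k=1 before rhs at j=2)
  i=2: ✓ (rhs at j=2)
  i=3: ✓ (rhs at j=3)
  i=4: ✗ (lhs fails at k=4 before rhs at j=5)
Positions where it holds: {0, 2, 3} → 3.

3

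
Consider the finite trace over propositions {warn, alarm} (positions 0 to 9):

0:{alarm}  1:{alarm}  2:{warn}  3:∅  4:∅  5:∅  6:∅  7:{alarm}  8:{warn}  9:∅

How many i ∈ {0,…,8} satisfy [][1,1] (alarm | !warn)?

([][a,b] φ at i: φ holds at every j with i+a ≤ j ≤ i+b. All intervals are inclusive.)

7

Evaluate at each i in [0,8]:
  i=0: ✓ (all of [1,1])
  i=1: ✗ (fails at j=2)
  i=2: ✓ (all of [3,3])
  i=3: ✓ (all of [4,4])
  i=4: ✓ (all of [5,5])
  i=5: ✓ (all of [6,6])
  i=6: ✓ (all of [7,7])
  i=7: ✗ (fails at j=8)
  i=8: ✓ (all of [9,9])
Positions where it holds: {0, 2, 3, 4, 5, 6, 8} → 7.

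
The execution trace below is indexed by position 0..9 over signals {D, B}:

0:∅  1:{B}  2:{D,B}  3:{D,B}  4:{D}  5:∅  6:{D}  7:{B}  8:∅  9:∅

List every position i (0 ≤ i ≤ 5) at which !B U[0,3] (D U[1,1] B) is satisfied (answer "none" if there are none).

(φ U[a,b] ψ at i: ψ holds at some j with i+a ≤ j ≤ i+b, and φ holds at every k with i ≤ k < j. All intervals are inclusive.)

Evaluate at each i in [0,5]:
  i=0: ✗ (lhs fails at k=1 before rhs at j=2)
  i=1: ✗ (lhs fails at k=1 before rhs at j=2)
  i=2: ✓ (rhs at j=2)
  i=3: ✗ (lhs fails at k=3 before rhs at j=6)
  i=4: ✓ (rhs at j=6; lhs holds on [4,5])
  i=5: ✓ (rhs at j=6; lhs holds on [5,5])

2, 4, 5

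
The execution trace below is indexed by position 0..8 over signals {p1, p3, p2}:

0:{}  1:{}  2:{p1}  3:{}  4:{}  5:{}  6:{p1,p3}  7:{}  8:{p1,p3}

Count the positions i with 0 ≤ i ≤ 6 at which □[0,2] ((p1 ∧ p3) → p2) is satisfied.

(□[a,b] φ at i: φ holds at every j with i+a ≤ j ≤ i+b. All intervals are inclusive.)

Evaluate at each i in [0,6]:
  i=0: ✓ (all of [0,2])
  i=1: ✓ (all of [1,3])
  i=2: ✓ (all of [2,4])
  i=3: ✓ (all of [3,5])
  i=4: ✗ (fails at j=6)
  i=5: ✗ (fails at j=6)
  i=6: ✗ (fails at j=6)
Positions where it holds: {0, 1, 2, 3} → 4.

4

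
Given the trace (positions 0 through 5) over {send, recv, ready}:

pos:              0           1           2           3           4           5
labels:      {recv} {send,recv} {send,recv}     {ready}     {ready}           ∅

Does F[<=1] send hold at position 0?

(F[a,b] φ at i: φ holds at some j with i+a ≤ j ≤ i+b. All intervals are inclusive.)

Holds

Check send at each j in [0,1]:
  j=0: false
  j=1: true
Found at j=1 → formula holds.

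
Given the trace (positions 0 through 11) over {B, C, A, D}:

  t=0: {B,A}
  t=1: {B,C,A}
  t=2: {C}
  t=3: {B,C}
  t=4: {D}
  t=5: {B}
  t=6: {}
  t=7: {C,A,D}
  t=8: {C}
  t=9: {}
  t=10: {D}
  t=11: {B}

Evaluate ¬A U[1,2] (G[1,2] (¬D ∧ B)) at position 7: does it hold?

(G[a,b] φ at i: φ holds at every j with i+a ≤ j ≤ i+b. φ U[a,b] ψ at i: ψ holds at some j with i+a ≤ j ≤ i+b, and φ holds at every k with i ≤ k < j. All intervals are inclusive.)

False

Need some j in [8,9] with G[1,2] (¬D ∧ B), and ¬A at every k in [7,j-1].
  j=8: G[1,2] (¬D ∧ B) — fails at 9.
  j=9: G[1,2] (¬D ∧ B) — fails at 10.
No j in the window works → until fails.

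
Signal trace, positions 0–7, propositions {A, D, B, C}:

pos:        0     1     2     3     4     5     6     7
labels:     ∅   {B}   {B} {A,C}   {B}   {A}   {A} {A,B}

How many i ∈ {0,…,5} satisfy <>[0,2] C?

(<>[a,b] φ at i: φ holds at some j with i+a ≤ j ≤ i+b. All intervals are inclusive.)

Evaluate at each i in [0,5]:
  i=0: ✗ (none in [0,2])
  i=1: ✓ (witness j=3)
  i=2: ✓ (witness j=3)
  i=3: ✓ (witness j=3)
  i=4: ✗ (none in [4,6])
  i=5: ✗ (none in [5,7])
Positions where it holds: {1, 2, 3} → 3.

3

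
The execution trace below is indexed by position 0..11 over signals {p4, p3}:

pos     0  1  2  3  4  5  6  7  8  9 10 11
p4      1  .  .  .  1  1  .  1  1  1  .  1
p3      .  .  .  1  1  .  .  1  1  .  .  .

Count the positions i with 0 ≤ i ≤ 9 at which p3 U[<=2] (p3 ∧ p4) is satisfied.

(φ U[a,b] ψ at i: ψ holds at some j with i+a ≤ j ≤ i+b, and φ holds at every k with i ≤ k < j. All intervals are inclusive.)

4

Evaluate at each i in [0,9]:
  i=0: ✗ (no rhs in [0,2])
  i=1: ✗ (no rhs in [1,3])
  i=2: ✗ (lhs fails at k=2 before rhs at j=4)
  i=3: ✓ (rhs at j=4; lhs holds on [3,3])
  i=4: ✓ (rhs at j=4)
  i=5: ✗ (lhs fails at k=5 before rhs at j=7)
  i=6: ✗ (lhs fails at k=6 before rhs at j=7)
  i=7: ✓ (rhs at j=7)
  i=8: ✓ (rhs at j=8)
  i=9: ✗ (no rhs in [9,11])
Positions where it holds: {3, 4, 7, 8} → 4.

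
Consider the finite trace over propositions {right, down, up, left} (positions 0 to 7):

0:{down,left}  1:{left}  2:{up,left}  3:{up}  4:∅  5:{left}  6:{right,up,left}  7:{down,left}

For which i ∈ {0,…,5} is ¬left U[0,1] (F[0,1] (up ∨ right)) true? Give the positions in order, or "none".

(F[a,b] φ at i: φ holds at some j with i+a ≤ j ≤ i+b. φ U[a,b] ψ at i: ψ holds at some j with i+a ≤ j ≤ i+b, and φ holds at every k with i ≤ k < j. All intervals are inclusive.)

1, 2, 3, 4, 5

Evaluate at each i in [0,5]:
  i=0: ✗ (lhs fails at k=0 before rhs at j=1)
  i=1: ✓ (rhs at j=1)
  i=2: ✓ (rhs at j=2)
  i=3: ✓ (rhs at j=3)
  i=4: ✓ (rhs at j=5; lhs holds on [4,4])
  i=5: ✓ (rhs at j=5)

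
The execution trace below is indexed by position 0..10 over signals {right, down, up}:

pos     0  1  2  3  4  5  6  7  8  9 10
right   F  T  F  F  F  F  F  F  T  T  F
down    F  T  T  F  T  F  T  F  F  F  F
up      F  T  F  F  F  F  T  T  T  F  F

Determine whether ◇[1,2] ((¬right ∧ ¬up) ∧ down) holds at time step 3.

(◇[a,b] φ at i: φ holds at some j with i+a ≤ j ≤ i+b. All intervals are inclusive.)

Check ((¬right ∧ ¬up) ∧ down) at each j in [4,5]:
  j=4: true
  j=5: false
Found at j=4 → formula holds.

Yes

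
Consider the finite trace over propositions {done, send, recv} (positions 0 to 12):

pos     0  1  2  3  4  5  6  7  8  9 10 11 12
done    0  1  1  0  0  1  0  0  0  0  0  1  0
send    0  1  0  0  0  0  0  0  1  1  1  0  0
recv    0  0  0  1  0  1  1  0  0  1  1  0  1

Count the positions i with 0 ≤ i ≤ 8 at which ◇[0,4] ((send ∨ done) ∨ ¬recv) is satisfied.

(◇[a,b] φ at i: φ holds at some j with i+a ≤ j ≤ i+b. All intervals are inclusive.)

Evaluate at each i in [0,8]:
  i=0: ✓ (witness j=0)
  i=1: ✓ (witness j=1)
  i=2: ✓ (witness j=2)
  i=3: ✓ (witness j=4)
  i=4: ✓ (witness j=4)
  i=5: ✓ (witness j=5)
  i=6: ✓ (witness j=7)
  i=7: ✓ (witness j=7)
  i=8: ✓ (witness j=8)
Positions where it holds: {0, 1, 2, 3, 4, 5, 6, 7, 8} → 9.

9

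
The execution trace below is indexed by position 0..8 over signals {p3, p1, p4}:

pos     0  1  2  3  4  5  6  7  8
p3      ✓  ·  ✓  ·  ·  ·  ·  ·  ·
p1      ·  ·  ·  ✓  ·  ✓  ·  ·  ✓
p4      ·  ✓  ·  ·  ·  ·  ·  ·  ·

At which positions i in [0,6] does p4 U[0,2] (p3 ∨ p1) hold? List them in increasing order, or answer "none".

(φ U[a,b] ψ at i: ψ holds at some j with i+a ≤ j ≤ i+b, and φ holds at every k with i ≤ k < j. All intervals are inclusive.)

Evaluate at each i in [0,6]:
  i=0: ✓ (rhs at j=0)
  i=1: ✓ (rhs at j=2; lhs holds on [1,1])
  i=2: ✓ (rhs at j=2)
  i=3: ✓ (rhs at j=3)
  i=4: ✗ (lhs fails at k=4 before rhs at j=5)
  i=5: ✓ (rhs at j=5)
  i=6: ✗ (lhs fails at k=6 before rhs at j=8)

0, 1, 2, 3, 5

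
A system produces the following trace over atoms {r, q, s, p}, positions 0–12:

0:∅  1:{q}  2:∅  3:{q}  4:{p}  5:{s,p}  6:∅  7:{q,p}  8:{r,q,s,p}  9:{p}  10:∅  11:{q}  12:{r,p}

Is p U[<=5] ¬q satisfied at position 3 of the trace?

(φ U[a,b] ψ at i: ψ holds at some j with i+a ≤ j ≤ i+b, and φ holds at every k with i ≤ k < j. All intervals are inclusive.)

Does not hold

Need some j in [3,8] with ¬q, and p at every k in [3,j-1].
  j=3: ¬q false.
  j=4: ¬q holds, but p fails at k=3 → not this j.
  j=5: ¬q holds, but p fails at k=3 → not this j.
  j=6: ¬q holds, but p fails at k=3 → not this j.
  j=7: ¬q false.
  j=8: ¬q false.
No j in the window works → until fails.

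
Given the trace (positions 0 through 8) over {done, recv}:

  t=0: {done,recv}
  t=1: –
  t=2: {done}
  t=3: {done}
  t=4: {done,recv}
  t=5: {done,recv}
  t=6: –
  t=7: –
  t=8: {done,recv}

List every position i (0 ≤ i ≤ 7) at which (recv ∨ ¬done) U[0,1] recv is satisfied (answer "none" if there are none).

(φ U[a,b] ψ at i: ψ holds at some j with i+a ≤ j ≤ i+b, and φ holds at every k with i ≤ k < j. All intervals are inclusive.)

Evaluate at each i in [0,7]:
  i=0: ✓ (rhs at j=0)
  i=1: ✗ (no rhs in [1,2])
  i=2: ✗ (no rhs in [2,3])
  i=3: ✗ (lhs fails at k=3 before rhs at j=4)
  i=4: ✓ (rhs at j=4)
  i=5: ✓ (rhs at j=5)
  i=6: ✗ (no rhs in [6,7])
  i=7: ✓ (rhs at j=8; lhs holds on [7,7])

0, 4, 5, 7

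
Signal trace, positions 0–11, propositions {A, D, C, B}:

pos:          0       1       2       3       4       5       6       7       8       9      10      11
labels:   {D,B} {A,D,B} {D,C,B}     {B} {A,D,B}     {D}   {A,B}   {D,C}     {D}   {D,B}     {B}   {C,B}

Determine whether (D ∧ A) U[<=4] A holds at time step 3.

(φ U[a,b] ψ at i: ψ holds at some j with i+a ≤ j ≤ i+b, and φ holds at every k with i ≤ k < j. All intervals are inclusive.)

Need some j in [3,7] with A, and (D ∧ A) at every k in [3,j-1].
  j=3: A false.
  j=4: A holds, but (D ∧ A) fails at k=3 → not this j.
  j=5: A false.
  j=6: A holds, but (D ∧ A) fails at k=3 → not this j.
  j=7: A false.
No j in the window works → until fails.

False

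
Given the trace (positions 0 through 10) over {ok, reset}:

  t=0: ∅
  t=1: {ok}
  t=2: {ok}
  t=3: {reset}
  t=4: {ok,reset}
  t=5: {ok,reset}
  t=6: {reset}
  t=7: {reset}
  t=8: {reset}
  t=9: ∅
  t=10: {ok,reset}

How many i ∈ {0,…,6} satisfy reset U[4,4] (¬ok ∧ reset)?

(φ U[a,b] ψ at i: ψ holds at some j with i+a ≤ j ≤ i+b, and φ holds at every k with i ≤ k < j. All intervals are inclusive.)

2

Evaluate at each i in [0,6]:
  i=0: ✗ (no rhs in [4,4])
  i=1: ✗ (no rhs in [5,5])
  i=2: ✗ (lhs fails at k=2 before rhs at j=6)
  i=3: ✓ (rhs at j=7; lhs holds on [3,6])
  i=4: ✓ (rhs at j=8; lhs holds on [4,7])
  i=5: ✗ (no rhs in [9,9])
  i=6: ✗ (no rhs in [10,10])
Positions where it holds: {3, 4} → 2.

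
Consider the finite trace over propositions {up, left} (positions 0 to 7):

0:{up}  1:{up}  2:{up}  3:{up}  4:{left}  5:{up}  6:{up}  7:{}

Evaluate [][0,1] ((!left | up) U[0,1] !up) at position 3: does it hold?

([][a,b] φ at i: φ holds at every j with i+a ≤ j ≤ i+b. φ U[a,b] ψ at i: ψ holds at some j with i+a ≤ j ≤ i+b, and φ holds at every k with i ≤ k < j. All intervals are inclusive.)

Yes

Check ((!left | up) U[0,1] !up) at every j in [3,4]:
  j=3: holds
  j=4: holds
All positions satisfy it → formula holds.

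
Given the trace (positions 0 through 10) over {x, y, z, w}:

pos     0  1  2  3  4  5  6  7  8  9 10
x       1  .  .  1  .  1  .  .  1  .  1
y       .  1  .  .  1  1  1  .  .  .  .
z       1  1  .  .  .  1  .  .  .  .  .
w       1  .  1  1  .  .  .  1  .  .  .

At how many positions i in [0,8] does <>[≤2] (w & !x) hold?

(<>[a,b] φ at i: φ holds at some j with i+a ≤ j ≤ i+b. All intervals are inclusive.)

6

Evaluate at each i in [0,8]:
  i=0: ✓ (witness j=2)
  i=1: ✓ (witness j=2)
  i=2: ✓ (witness j=2)
  i=3: ✗ (none in [3,5])
  i=4: ✗ (none in [4,6])
  i=5: ✓ (witness j=7)
  i=6: ✓ (witness j=7)
  i=7: ✓ (witness j=7)
  i=8: ✗ (none in [8,10])
Positions where it holds: {0, 1, 2, 5, 6, 7} → 6.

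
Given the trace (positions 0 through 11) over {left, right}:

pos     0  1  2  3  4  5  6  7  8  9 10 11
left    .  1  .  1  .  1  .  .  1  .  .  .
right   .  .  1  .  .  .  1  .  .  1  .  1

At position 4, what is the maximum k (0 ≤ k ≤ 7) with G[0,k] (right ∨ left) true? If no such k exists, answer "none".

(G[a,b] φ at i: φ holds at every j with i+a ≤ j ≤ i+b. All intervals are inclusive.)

(right ∨ left) must hold from j=4 onward; find where it first fails.
  j=4: fails → no k works.

none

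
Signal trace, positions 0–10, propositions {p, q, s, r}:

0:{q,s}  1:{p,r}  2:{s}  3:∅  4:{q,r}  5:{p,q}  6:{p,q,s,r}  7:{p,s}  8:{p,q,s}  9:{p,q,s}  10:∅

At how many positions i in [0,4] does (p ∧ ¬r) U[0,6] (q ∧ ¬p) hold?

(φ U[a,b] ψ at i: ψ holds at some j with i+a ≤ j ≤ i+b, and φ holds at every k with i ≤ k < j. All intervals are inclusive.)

Evaluate at each i in [0,4]:
  i=0: ✓ (rhs at j=0)
  i=1: ✗ (lhs fails at k=1 before rhs at j=4)
  i=2: ✗ (lhs fails at k=2 before rhs at j=4)
  i=3: ✗ (lhs fails at k=3 before rhs at j=4)
  i=4: ✓ (rhs at j=4)
Positions where it holds: {0, 4} → 2.

2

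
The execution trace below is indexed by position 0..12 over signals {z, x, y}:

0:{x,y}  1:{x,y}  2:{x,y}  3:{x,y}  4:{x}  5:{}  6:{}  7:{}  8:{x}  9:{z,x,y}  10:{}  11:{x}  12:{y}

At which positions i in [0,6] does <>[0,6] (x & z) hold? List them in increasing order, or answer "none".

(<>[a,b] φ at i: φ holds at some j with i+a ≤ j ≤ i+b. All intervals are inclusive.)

Evaluate at each i in [0,6]:
  i=0: ✗ (none in [0,6])
  i=1: ✗ (none in [1,7])
  i=2: ✗ (none in [2,8])
  i=3: ✓ (witness j=9)
  i=4: ✓ (witness j=9)
  i=5: ✓ (witness j=9)
  i=6: ✓ (witness j=9)

3, 4, 5, 6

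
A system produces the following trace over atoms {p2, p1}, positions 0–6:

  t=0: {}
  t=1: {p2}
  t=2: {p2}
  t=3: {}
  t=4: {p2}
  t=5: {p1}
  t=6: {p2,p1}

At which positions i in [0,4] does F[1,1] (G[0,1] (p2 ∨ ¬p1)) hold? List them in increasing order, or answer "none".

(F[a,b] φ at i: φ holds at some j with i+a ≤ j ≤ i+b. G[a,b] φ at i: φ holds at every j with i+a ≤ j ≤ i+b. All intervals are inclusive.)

0, 1, 2

Evaluate at each i in [0,4]:
  i=0: ✓ (witness j=1)
  i=1: ✓ (witness j=2)
  i=2: ✓ (witness j=3)
  i=3: ✗ (none in [4,4])
  i=4: ✗ (none in [5,5])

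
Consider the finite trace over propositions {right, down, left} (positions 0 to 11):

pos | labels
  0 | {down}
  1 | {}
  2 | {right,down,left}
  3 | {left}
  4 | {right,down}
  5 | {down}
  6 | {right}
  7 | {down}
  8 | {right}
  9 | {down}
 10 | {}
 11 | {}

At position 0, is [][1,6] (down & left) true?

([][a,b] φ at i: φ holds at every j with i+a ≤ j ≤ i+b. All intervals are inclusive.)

Check (down & left) at every j in [1,6]:
  j=1: false
  j=2: true
  j=3: false
  j=4: false
  j=5: false
  j=6: false
Fails at j=1 → formula fails.

False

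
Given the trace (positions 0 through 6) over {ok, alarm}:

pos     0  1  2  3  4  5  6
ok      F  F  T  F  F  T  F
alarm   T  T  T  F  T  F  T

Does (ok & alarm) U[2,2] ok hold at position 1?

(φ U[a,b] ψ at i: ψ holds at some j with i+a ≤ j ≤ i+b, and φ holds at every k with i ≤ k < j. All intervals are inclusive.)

Need some j in [3,3] with ok, and (ok & alarm) at every k in [1,j-1].
  j=3: ok false.
No j in the window works → until fails.

False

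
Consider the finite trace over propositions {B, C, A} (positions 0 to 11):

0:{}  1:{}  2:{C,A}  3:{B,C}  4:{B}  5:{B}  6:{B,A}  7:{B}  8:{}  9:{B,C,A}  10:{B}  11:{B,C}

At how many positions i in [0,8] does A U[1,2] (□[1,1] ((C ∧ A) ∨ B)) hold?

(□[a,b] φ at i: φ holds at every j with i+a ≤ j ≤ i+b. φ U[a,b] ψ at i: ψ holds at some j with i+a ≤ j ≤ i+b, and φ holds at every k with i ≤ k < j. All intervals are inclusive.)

1

Evaluate at each i in [0,8]:
  i=0: ✗ (lhs fails at k=0 before rhs at j=1)
  i=1: ✗ (lhs fails at k=1 before rhs at j=2)
  i=2: ✓ (rhs at j=3; lhs holds on [2,2])
  i=3: ✗ (lhs fails at k=3 before rhs at j=4)
  i=4: ✗ (lhs fails at k=4 before rhs at j=5)
  i=5: ✗ (lhs fails at k=5 before rhs at j=6)
  i=6: ✗ (lhs fails at k=7 before rhs at j=8)
  i=7: ✗ (lhs fails at k=7 before rhs at j=8)
  i=8: ✗ (lhs fails at k=8 before rhs at j=9)
Positions where it holds: {2} → 1.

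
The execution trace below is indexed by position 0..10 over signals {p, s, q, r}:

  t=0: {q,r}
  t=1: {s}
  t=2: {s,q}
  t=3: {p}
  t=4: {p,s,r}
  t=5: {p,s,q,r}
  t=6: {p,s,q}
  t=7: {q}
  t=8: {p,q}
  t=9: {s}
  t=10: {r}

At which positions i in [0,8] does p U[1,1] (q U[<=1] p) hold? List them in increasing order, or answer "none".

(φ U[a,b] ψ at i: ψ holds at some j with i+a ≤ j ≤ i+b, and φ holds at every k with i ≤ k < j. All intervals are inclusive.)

3, 4, 5, 6

Evaluate at each i in [0,8]:
  i=0: ✗ (no rhs in [1,1])
  i=1: ✗ (lhs fails at k=1 before rhs at j=2)
  i=2: ✗ (lhs fails at k=2 before rhs at j=3)
  i=3: ✓ (rhs at j=4; lhs holds on [3,3])
  i=4: ✓ (rhs at j=5; lhs holds on [4,4])
  i=5: ✓ (rhs at j=6; lhs holds on [5,5])
  i=6: ✓ (rhs at j=7; lhs holds on [6,6])
  i=7: ✗ (lhs fails at k=7 before rhs at j=8)
  i=8: ✗ (no rhs in [9,9])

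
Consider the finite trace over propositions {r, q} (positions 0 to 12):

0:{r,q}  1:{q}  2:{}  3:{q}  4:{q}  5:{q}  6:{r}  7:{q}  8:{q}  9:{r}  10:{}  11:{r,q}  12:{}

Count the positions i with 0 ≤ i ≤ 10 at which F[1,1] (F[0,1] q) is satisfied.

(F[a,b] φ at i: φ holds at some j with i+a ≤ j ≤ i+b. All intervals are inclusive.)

Evaluate at each i in [0,10]:
  i=0: ✓ (witness j=1)
  i=1: ✓ (witness j=2)
  i=2: ✓ (witness j=3)
  i=3: ✓ (witness j=4)
  i=4: ✓ (witness j=5)
  i=5: ✓ (witness j=6)
  i=6: ✓ (witness j=7)
  i=7: ✓ (witness j=8)
  i=8: ✗ (none in [9,9])
  i=9: ✓ (witness j=10)
  i=10: ✓ (witness j=11)
Positions where it holds: {0, 1, 2, 3, 4, 5, 6, 7, 9, 10} → 10.

10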